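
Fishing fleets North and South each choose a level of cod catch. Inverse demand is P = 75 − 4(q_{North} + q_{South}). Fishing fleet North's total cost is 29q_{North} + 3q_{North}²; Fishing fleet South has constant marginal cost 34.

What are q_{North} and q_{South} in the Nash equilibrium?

2.125, 4.0625

Fishing fleet North's profit: π = q_{North}(75 − 4(q_{North} + q_{South})) − 29q_{North} − 3q_{North}².
∂π/∂q_{North} = 46 − 14q_{North} − 4q_{South} = 0, so q_{North} = 23/7 − (2/7)q_{South}.
For South: ∂π/∂q_{South} = 41 − 8q_{South} − 4q_{North} = 0 ⇒ q_{South} = 5.125 − 0.5q_{North}.
Substituting the second reaction function into the first: q_{North} = 23/7 − (2/7)(5.125 − 0.5q_{North}), which gives (6/7)q_{North} = 51/28 ⇒ q_{North} = 2.125.
Then q_{South} = 5.125 − 0.5·2.125 = 4.0625.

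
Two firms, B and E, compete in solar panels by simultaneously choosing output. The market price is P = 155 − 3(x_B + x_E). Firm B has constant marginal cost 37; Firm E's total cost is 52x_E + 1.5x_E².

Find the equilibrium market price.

Firm B's profit: π = x_B(155 − 3(x_B + x_E)) − 37x_B.
∂π/∂x_B = 118 − 6x_B − 3x_E = 0, so x_B = 59/3 − 0.5x_E.
For E: ∂π/∂x_E = 103 − 9x_E − 3x_B = 0 ⇒ x_E = 103/9 − (1/3)x_B.
Solving the two reaction functions simultaneously: (1 − (−0.5)(−1/3))x_B = 59/3 − 0.5·(103/9), so (5/6)x_B = 251/18 and x_B = 251/15.
Then x_E = 103/9 − (1/3)·(251/15) = 88/15.
Equilibrium price: P = 155 − 3·22.6 = 87.2.

87.2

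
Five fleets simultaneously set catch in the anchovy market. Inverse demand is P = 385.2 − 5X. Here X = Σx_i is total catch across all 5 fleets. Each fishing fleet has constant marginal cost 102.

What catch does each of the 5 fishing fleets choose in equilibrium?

A representative fishing fleet's profit is π_i = x_i(385.2 − 5X) − 102x_i, with X = x_i + Σ_{j≠i} x_j.
First-order condition: 283.2 − 10x_i − 5Σ_{j≠i} x_j = 0.
In a symmetric equilibrium every fishing fleet chooses the same x, so Σ_{j≠i} x_j = 4x. The condition becomes 283.2 − 30x = 0, giving x = 283.2/30 = 9.44.

9.44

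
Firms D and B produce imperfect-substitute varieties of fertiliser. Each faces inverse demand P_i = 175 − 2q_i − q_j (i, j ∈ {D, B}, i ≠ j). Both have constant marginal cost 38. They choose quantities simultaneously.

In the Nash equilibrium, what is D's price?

Firm D's profit: π = q_D(175 − 2q_D − q_B) − 38q_D.
∂π/∂q_D = 137 − 4q_D − q_B = 0 ⇒ q_D = 34.25 − 0.25q_B.
By symmetry q_B = q_D; substituting into the reaction function, 1.25q_D = 34.25 and q_D = 27.4.
P_D = 175 − 2·27.4 − 27.4 = 92.8.

92.8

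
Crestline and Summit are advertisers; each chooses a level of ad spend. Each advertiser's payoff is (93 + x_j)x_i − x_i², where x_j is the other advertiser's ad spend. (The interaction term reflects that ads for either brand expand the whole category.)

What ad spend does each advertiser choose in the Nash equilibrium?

Crestline's payoff is (93 + x_S)x_C − x_C².
∂π/∂x_C = 93 + x_S − 2x_C = 0, so x_C = 46.5 + 0.5x_S.
Setting x_C = x_S in the reaction function: x_C = 46.5 + 0.5x_C, so x_C = 46.5 / 0.5 = 93.

93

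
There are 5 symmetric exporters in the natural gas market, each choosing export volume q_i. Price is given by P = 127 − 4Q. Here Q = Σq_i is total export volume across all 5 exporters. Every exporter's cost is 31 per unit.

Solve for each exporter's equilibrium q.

A representative exporter's profit is π_i = q_i(127 − 4Q) − 31q_i, with Q = q_i + Σ_{j≠i} q_j.
First-order condition: 96 − 8q_i − 4Σ_{j≠i} q_j = 0.
With identical exporters, set every q_j = q: then 96 − 8q − 16q = 0, i.e. q = 96/24 = 4.

4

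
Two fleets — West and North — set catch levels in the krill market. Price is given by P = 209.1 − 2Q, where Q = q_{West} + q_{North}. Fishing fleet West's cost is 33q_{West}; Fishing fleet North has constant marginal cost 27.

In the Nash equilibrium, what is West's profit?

1607.445

Fishing fleet West's profit: π = q_{West}(209.1 − 2(q_{West} + q_{North})) − 33q_{West}.
∂π/∂q_{West} = 176.1 − 4q_{West} − 2q_{North} = 0, so q_{West} = 44.025 − 0.5q_{North}.
By the same steps for North: q_{North} = 45.525 − 0.5q_{West}.
Solving the two reaction functions simultaneously: (1 − (−0.5)(−0.5))q_{West} = 44.025 − 0.5·45.525, so 0.75q_{West} = 21.2625 and q_{West} = 28.35.
Then q_{North} = 45.525 − 0.5·28.35 = 31.35.
Price P = 209.1 − 2·59.7 = 89.7.
West's profit: (89.7 − 33)·28.35 = 1607.445.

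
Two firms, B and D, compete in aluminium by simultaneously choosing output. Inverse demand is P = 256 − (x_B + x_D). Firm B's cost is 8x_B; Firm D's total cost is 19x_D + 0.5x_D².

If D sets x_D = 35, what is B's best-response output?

106.5

Firm B's profit: π = x_B(256 − (x_B + x_D)) − 8x_B.
∂π/∂x_B = 248 − 2x_B − x_D = 0, so x_B = 124 − 0.5x_D.
At x_D = 35: x_B = 124 − 0.5·35 = 106.5.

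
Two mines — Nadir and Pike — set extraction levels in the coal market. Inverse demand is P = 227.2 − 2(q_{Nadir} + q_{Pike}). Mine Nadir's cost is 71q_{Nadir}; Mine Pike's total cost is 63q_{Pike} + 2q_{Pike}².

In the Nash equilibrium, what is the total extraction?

Mine Nadir's profit: π = q_{Nadir}(227.2 − 2(q_{Nadir} + q_{Pike})) − 71q_{Nadir}.
∂π/∂q_{Nadir} = 156.2 − 4q_{Nadir} − 2q_{Pike} = 0, so q_{Nadir} = 39.05 − 0.5q_{Pike}.
For Pike: ∂π/∂q_{Pike} = 164.2 − 8q_{Pike} − 2q_{Nadir} = 0 ⇒ q_{Pike} = 20.525 − 0.25q_{Nadir}.
Substituting the second reaction function into the first: q_{Nadir} = 39.05 − 0.5(20.525 − 0.25q_{Nadir}), which gives 0.875q_{Nadir} = 28.7875 ⇒ q_{Nadir} = 32.9.
Then q_{Pike} = 20.525 − 0.25·32.9 = 12.3.
Total extraction: 32.9 + 12.3 = 45.2.

45.2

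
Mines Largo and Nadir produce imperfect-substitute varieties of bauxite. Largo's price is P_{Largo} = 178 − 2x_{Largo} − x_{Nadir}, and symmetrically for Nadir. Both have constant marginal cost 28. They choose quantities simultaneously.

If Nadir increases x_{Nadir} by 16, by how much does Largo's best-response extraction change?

-4

Mine Largo's profit: π = x_{Largo}(178 − 2x_{Largo} − x_{Nadir}) − 28x_{Largo}.
∂π/∂x_{Largo} = 150 − 4x_{Largo} − x_{Nadir} = 0 ⇒ x_{Largo} = 37.5 − 0.25x_{Nadir}.
The reaction-function slope is −0.25, so a 16-unit rise in x_{Nadir} moves x_{Largo} by −0.25 × 16 = −4. Largo's best response falls — the actions are strategic substitutes.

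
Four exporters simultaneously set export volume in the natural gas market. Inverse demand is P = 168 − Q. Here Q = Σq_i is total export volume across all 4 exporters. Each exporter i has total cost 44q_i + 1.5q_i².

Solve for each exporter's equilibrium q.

15.5

A representative exporter's profit is π_i = q_i(168 − Q) − 44q_i − 1.5q_i², with Q = q_i + Σ_{j≠i} q_j.
First-order condition: 124 − 5q_i − Σ_{j≠i} q_j = 0.
Imposing symmetry (q_j = q for all j) turns Σ_{j≠i} q_j into 3q, so 124 = 8q and q = 15.5.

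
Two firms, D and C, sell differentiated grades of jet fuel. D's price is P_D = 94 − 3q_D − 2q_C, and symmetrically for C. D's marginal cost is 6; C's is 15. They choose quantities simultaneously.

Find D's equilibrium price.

40.6875

Firm D's profit: π = q_D(94 − 3q_D − 2q_C) − 6q_D.
∂π/∂q_D = 88 − 6q_D − 2q_C = 0 ⇒ q_D = 44/3 − (1/3)q_C.
Similarly q_C = 79/6 − (1/3)q_D.
Solving the two reaction functions simultaneously: (1 − (−1/3)(−1/3))q_D = 44/3 − (1/3)·(79/6), so (8/9)q_D = 185/18 and q_D = 11.5625.
Then q_C = 79/6 − (1/3)·11.5625 = 9.3125.
P_D = 94 − 3·11.5625 − 2·9.3125 = 40.6875.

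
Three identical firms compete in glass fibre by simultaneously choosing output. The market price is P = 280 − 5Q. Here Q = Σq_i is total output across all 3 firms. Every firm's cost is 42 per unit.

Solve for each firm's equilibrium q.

11.9

A representative firm's profit is π_i = q_i(280 − 5Q) − 42q_i, with Q = q_i + Σ_{j≠i} q_j.
First-order condition: 238 − 10q_i − 5Σ_{j≠i} q_j = 0.
With identical firms, set every q_j = q: then 238 − 10q − 10q = 0, i.e. q = 238/20 = 11.9.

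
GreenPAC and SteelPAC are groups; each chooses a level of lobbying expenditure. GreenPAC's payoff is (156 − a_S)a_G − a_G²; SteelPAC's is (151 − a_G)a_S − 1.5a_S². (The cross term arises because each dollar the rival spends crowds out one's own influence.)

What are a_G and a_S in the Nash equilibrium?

63.4, 29.2

Expanding GreenPAC's payoff: 156a_G − a_Sa_G − a_G².
∂π/∂a_G = 156 − a_S − 2a_G = 0, so a_G = 78 − 0.5a_S.
Likewise for SteelPAC: a_S = 151/3 − (1/3)a_G.
Plugging a_S into GreenPAC's best response: a_G = 78 − 0.5(151/3 − (1/3)a_G) ⇒ (5/6)a_G = 317/6, so a_G = 63.4.
Then a_S = 151/3 − (1/3)·63.4 = 29.2.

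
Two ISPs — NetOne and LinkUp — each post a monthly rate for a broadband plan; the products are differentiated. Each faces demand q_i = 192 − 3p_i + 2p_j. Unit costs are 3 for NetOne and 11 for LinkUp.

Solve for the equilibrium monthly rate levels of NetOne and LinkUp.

NetOne's profit: π = (p_{NetOne} − 3)(192 − 3p_{NetOne} + 2p_{LinkUp}).
∂π/∂p_{NetOne} = 201 − 6p_{NetOne} + 2p_{LinkUp} = 0 ⇒ p_{NetOne} = 33.5 + (1/3)p_{LinkUp}.
Similarly p_{LinkUp} = 37.5 + (1/3)p_{NetOne}.
Plugging p_{LinkUp} into NetOne's best response: p_{NetOne} = 33.5 + (1/3)(37.5 + (1/3)p_{NetOne}) ⇒ (8/9)p_{NetOne} = 46, so p_{NetOne} = 51.75.
Then p_{LinkUp} = 37.5 + (1/3)·51.75 = 54.75.

51.75, 54.75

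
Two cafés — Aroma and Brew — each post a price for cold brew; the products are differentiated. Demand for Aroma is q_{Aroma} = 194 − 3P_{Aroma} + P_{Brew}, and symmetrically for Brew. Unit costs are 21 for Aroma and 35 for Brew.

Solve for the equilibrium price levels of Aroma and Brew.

52.6, 58.6

Aroma's profit: π = (P_{Aroma} − 21)(194 − 3P_{Aroma} + P_{Brew}).
∂π/∂P_{Aroma} = 257 − 6P_{Aroma} + P_{Brew} = 0 ⇒ P_{Aroma} = 257/6 + (1/6)P_{Brew}.
Similarly P_{Brew} = 299/6 + (1/6)P_{Aroma}.
Plugging P_{Brew} into Aroma's best response: P_{Aroma} = 257/6 + (1/6)(299/6 + (1/6)P_{Aroma}) ⇒ (35/36)P_{Aroma} = 1841/36, so P_{Aroma} = 52.6.
Then P_{Brew} = 299/6 + (1/6)·52.6 = 58.6.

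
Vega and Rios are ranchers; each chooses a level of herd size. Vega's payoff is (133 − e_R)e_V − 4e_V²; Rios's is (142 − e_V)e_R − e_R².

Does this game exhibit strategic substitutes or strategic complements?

strategic substitutes

Expanding Vega's payoff: 133e_V − e_Re_V − 4e_V².
∂π/∂e_V = 133 − e_R − 8e_V = 0, so e_V = 16.625 − 0.125e_R.
The best-response slope de_V/de_R = −0.125 < 0: the reaction function is downward-sloping, so the choices are strategic substitutes.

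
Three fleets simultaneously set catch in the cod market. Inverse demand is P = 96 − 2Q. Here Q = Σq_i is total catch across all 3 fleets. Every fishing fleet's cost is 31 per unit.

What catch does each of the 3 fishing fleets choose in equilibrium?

8.125

A representative fishing fleet's profit is π_i = q_i(96 − 2Q) − 31q_i, with Q = q_i + Σ_{j≠i} q_j.
First-order condition: 65 − 4q_i − 2Σ_{j≠i} q_j = 0.
In a symmetric equilibrium every fishing fleet chooses the same q, so Σ_{j≠i} q_j = 2q. The condition becomes 65 − 8q = 0, giving q = 65/8 = 8.125.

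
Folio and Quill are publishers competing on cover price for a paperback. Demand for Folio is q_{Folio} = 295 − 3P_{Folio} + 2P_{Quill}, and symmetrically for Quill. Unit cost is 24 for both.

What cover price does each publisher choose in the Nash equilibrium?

Folio's profit: π = (P_{Folio} − 24)(295 − 3P_{Folio} + 2P_{Quill}).
∂π/∂P_{Folio} = 367 − 6P_{Folio} + 2P_{Quill} = 0 ⇒ P_{Folio} = 367/6 + (1/3)P_{Quill}.
The game is symmetric, so in equilibrium P_{Quill} = P_{Folio}: the reaction function gives (2/3)P_{Folio} = 367/6, hence P_{Folio} = 91.75.

91.75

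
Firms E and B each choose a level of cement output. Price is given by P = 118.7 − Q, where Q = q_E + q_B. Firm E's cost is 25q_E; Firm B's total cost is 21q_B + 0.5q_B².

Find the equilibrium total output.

57.02

Firm E's profit: π = q_E(118.7 − (q_E + q_B)) − 25q_E.
∂π/∂q_E = 93.7 − 2q_E − q_B = 0, so q_E = 46.85 − 0.5q_B.
For B: ∂π/∂q_B = 97.7 − 3q_B − q_E = 0 ⇒ q_B = 977/30 − (1/3)q_E.
Solving the two reaction functions simultaneously: (1 − (−0.5)(−1/3))q_E = 46.85 − 0.5·(977/30), so (5/6)q_E = 917/30 and q_E = 36.68.
Then q_B = 977/30 − (1/3)·36.68 = 20.34.
Total output: 36.68 + 20.34 = 57.02.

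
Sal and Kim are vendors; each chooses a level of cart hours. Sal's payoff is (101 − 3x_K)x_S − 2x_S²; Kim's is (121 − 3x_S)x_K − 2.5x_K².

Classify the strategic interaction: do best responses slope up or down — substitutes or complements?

Expanding Sal's payoff: 101x_S − 3x_Kx_S − 2x_S².
∂π/∂x_S = 101 − 3x_K − 4x_S = 0, so x_S = 25.25 − 0.75x_K.
The best-response slope dx_S/dx_K = −0.75 < 0: the reaction function is downward-sloping, so the choices are strategic substitutes.

strategic substitutes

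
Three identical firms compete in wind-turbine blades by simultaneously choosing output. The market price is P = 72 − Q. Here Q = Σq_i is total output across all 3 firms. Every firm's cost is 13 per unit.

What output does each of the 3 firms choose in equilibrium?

14.75

A representative firm's profit is π_i = q_i(72 − Q) − 13q_i, with Q = q_i + Σ_{j≠i} q_j.
First-order condition: 59 − 2q_i − Σ_{j≠i} q_j = 0.
Imposing symmetry (q_j = q for all j) turns Σ_{j≠i} q_j into 2q, so 59 = 4q and q = 14.75.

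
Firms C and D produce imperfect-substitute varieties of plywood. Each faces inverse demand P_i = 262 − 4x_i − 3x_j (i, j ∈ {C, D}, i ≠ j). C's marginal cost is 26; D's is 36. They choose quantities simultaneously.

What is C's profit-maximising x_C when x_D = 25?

Firm C's profit: π = x_C(262 − 4x_C − 3x_D) − 26x_C.
∂π/∂x_C = 236 − 8x_C − 3x_D = 0 ⇒ x_C = 29.5 − 0.375x_D.
At x_D = 25: x_C = 29.5 − 0.375·25 = 20.125.

20.125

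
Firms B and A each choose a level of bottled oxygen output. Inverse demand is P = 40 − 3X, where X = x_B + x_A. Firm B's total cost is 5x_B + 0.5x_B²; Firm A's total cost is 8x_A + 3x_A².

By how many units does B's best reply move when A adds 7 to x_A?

Firm B's profit: π = x_B(40 − 3(x_B + x_A)) − 5x_B − 0.5x_B².
∂π/∂x_B = 35 − 7x_B − 3x_A = 0, so x_B = 5 − (3/7)x_A.
The reaction-function slope is −3/7, so a 7-unit rise in x_A moves x_B by −3/7 × 7 = −3. B's best response falls — the actions are strategic substitutes.

-3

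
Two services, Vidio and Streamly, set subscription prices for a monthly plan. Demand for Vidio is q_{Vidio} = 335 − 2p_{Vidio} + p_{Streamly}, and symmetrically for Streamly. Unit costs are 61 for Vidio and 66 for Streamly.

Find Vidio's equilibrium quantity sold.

Vidio's profit: π = (p_{Vidio} − 61)(335 − 2p_{Vidio} + p_{Streamly}).
∂π/∂p_{Vidio} = 457 − 4p_{Vidio} + p_{Streamly} = 0 ⇒ p_{Vidio} = 114.25 + 0.25p_{Streamly}.
Similarly p_{Streamly} = 116.75 + 0.25p_{Vidio}.
Solving the two reaction functions simultaneously: (1 − (0.25)(0.25))p_{Vidio} = 114.25 + 0.25·116.75, so 0.9375p_{Vidio} = 143.4375 and p_{Vidio} = 153.
Then p_{Streamly} = 116.75 + 0.25·153 = 155.
q_{Vidio} = 335 − 2·153 + 155 = 184.

184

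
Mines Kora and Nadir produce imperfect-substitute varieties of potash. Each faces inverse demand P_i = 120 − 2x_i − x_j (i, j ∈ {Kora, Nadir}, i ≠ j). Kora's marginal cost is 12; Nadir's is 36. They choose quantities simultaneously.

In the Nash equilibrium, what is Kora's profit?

Mine Kora's profit: π = x_{Kora}(120 − 2x_{Kora} − x_{Nadir}) − 12x_{Kora}.
∂π/∂x_{Kora} = 108 − 4x_{Kora} − x_{Nadir} = 0 ⇒ x_{Kora} = 27 − 0.25x_{Nadir}.
Similarly x_{Nadir} = 21 − 0.25x_{Kora}.
Plugging x_{Nadir} into Kora's best response: x_{Kora} = 27 − 0.25(21 − 0.25x_{Kora}) ⇒ 0.9375x_{Kora} = 21.75, so x_{Kora} = 23.2.
Then x_{Nadir} = 21 − 0.25·23.2 = 15.2.
P_{Kora} = 120 − 2·23.2 − 15.2 = 58.4.
Profit = (58.4 − 12)·23.2 = 1076.48.

1076.48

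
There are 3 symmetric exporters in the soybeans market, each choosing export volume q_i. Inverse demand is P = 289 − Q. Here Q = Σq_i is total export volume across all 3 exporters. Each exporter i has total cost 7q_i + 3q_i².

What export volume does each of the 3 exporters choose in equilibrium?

28.2

A representative exporter's profit is π_i = q_i(289 − Q) − 7q_i − 3q_i², with Q = q_i + Σ_{j≠i} q_j.
First-order condition: 282 − 8q_i − Σ_{j≠i} q_j = 0.
In a symmetric equilibrium every exporter chooses the same q, so Σ_{j≠i} q_j = 2q. The condition becomes 282 − 10q = 0, giving q = 282/10 = 28.2.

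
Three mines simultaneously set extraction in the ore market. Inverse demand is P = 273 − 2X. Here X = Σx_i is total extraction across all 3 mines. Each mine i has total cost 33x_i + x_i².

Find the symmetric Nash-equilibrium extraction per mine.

A representative mine's profit is π_i = x_i(273 − 2X) − 33x_i − x_i², with X = x_i + Σ_{j≠i} x_j.
First-order condition: 240 − 6x_i − 2Σ_{j≠i} x_j = 0.
In a symmetric equilibrium every mine chooses the same x, so Σ_{j≠i} x_j = 2x. The condition becomes 240 − 10x = 0, giving x = 240/10 = 24.

24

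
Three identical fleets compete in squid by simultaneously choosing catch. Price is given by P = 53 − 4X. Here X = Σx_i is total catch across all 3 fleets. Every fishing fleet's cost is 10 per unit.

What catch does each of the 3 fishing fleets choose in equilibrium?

2.6875

A representative fishing fleet's profit is π_i = x_i(53 − 4X) − 10x_i, with X = x_i + Σ_{j≠i} x_j.
First-order condition: 43 − 8x_i − 4Σ_{j≠i} x_j = 0.
In a symmetric equilibrium every fishing fleet chooses the same x, so Σ_{j≠i} x_j = 2x. The condition becomes 43 − 16x = 0, giving x = 43/16 = 2.6875.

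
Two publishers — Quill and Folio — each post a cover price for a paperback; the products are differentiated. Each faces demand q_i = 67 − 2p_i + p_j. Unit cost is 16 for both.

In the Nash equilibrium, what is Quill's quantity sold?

34

Quill's profit: π = (p_{Quill} − 16)(67 − 2p_{Quill} + p_{Folio}).
∂π/∂p_{Quill} = 99 − 4p_{Quill} + p_{Folio} = 0 ⇒ p_{Quill} = 24.75 + 0.25p_{Folio}.
The game is symmetric, so in equilibrium p_{Folio} = p_{Quill}: the reaction function gives 0.75p_{Quill} = 24.75, hence p_{Quill} = 33.
q_{Quill} = 67 − 2·33 + 33 = 34.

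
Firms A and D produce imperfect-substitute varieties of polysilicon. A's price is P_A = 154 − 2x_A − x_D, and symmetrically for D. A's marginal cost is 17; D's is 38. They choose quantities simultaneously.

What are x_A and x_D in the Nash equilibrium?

28.8, 21.8

Firm A's profit: π = x_A(154 − 2x_A − x_D) − 17x_A.
∂π/∂x_A = 137 − 4x_A − x_D = 0 ⇒ x_A = 34.25 − 0.25x_D.
Similarly x_D = 29 − 0.25x_A.
Plugging x_D into A's best response: x_A = 34.25 − 0.25(29 − 0.25x_A) ⇒ 0.9375x_A = 27, so x_A = 28.8.
Then x_D = 29 − 0.25·28.8 = 21.8.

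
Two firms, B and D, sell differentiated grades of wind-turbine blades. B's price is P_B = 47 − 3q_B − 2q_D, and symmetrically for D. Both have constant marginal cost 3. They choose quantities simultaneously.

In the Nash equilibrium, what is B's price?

Firm B's profit: π = q_B(47 − 3q_B − 2q_D) − 3q_B.
∂π/∂q_B = 44 − 6q_B − 2q_D = 0 ⇒ q_B = 22/3 − (1/3)q_D.
The game is symmetric, so in equilibrium q_D = q_B: the reaction function gives (4/3)q_B = 22/3, hence q_B = 5.5.
P_B = 47 − 3·5.5 − 2·5.5 = 19.5.

19.5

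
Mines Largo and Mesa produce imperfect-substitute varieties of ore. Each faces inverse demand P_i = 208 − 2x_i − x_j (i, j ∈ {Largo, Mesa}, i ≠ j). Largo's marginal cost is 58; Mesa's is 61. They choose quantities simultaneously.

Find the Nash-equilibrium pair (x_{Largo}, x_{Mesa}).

Mine Largo's profit: π = x_{Largo}(208 − 2x_{Largo} − x_{Mesa}) − 58x_{Largo}.
∂π/∂x_{Largo} = 150 − 4x_{Largo} − x_{Mesa} = 0 ⇒ x_{Largo} = 37.5 − 0.25x_{Mesa}.
Similarly x_{Mesa} = 36.75 − 0.25x_{Largo}.
Substituting the second reaction function into the first: x_{Largo} = 37.5 − 0.25(36.75 − 0.25x_{Largo}), which gives 0.9375x_{Largo} = 28.3125 ⇒ x_{Largo} = 30.2.
Then x_{Mesa} = 36.75 − 0.25·30.2 = 29.2.

30.2, 29.2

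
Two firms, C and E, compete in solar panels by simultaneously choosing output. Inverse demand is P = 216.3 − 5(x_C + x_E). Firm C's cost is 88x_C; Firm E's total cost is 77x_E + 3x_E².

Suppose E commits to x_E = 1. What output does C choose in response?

Firm C's profit: π = x_C(216.3 − 5(x_C + x_E)) − 88x_C.
∂π/∂x_C = 128.3 − 10x_C − 5x_E = 0, so x_C = 12.83 − 0.5x_E.
At x_E = 1: x_C = 12.83 − 0.5·1 = 12.33.

12.33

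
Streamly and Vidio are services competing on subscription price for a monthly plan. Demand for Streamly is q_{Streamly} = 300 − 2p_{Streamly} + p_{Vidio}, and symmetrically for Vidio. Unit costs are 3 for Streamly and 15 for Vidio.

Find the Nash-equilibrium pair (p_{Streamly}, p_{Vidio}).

103.6, 108.4

Streamly's profit: π = (p_{Streamly} − 3)(300 − 2p_{Streamly} + p_{Vidio}).
∂π/∂p_{Streamly} = 306 − 4p_{Streamly} + p_{Vidio} = 0 ⇒ p_{Streamly} = 76.5 + 0.25p_{Vidio}.
Similarly p_{Vidio} = 82.5 + 0.25p_{Streamly}.
Substituting the second reaction function into the first: p_{Streamly} = 76.5 + 0.25(82.5 + 0.25p_{Streamly}), which gives 0.9375p_{Streamly} = 97.125 ⇒ p_{Streamly} = 103.6.
Then p_{Vidio} = 82.5 + 0.25·103.6 = 108.4.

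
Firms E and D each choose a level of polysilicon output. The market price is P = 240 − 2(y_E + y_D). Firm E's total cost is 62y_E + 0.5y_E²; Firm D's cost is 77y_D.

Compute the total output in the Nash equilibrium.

52.8125

Firm E's profit: π = y_E(240 − 2(y_E + y_D)) − 62y_E − 0.5y_E².
∂π/∂y_E = 178 − 5y_E − 2y_D = 0, so y_E = 35.6 − 0.4y_D.
For D: ∂π/∂y_D = 163 − 4y_D − 2y_E = 0 ⇒ y_D = 40.75 − 0.5y_E.
Plugging y_D into E's best response: y_E = 35.6 − 0.4(40.75 − 0.5y_E) ⇒ 0.8y_E = 19.3, so y_E = 24.125.
Then y_D = 40.75 − 0.5·24.125 = 28.6875.
Total output: 24.125 + 28.6875 = 52.8125.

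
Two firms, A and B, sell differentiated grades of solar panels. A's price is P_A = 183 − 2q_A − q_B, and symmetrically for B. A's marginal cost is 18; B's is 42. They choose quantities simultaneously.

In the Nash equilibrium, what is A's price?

Firm A's profit: π = q_A(183 − 2q_A − q_B) − 18q_A.
∂π/∂q_A = 165 − 4q_A − q_B = 0 ⇒ q_A = 41.25 − 0.25q_B.
Similarly q_B = 35.25 − 0.25q_A.
Substituting the second reaction function into the first: q_A = 41.25 − 0.25(35.25 − 0.25q_A), which gives 0.9375q_A = 32.4375 ⇒ q_A = 34.6.
Then q_B = 35.25 − 0.25·34.6 = 26.6.
P_A = 183 − 2·34.6 − 26.6 = 87.2.

87.2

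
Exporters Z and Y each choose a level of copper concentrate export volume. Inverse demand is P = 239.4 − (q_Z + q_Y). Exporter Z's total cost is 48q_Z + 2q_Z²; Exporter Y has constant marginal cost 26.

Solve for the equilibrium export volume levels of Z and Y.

15.4, 99

Exporter Z's profit: π = q_Z(239.4 − (q_Z + q_Y)) − 48q_Z − 2q_Z².
∂π/∂q_Z = 191.4 − 6q_Z − q_Y = 0, so q_Z = 31.9 − (1/6)q_Y.
For Y: ∂π/∂q_Y = 213.4 − 2q_Y − q_Z = 0 ⇒ q_Y = 106.7 − 0.5q_Z.
Substituting the second reaction function into the first: q_Z = 31.9 − (1/6)(106.7 − 0.5q_Z), which gives (11/12)q_Z = 847/60 ⇒ q_Z = 15.4.
Then q_Y = 106.7 − 0.5·15.4 = 99.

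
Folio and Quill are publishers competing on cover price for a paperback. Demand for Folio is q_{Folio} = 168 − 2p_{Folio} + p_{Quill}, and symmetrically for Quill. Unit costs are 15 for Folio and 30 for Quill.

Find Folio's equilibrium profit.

Folio's profit: π = (p_{Folio} − 15)(168 − 2p_{Folio} + p_{Quill}).
∂π/∂p_{Folio} = 198 − 4p_{Folio} + p_{Quill} = 0 ⇒ p_{Folio} = 49.5 + 0.25p_{Quill}.
Similarly p_{Quill} = 57 + 0.25p_{Folio}.
Substituting the second reaction function into the first: p_{Folio} = 49.5 + 0.25(57 + 0.25p_{Folio}), which gives 0.9375p_{Folio} = 63.75 ⇒ p_{Folio} = 68.
Then p_{Quill} = 57 + 0.25·68 = 74.
q_{Folio} = 168 − 2·68 + 74 = 106.
Profit = (68 − 15)·106 = 5618.

5618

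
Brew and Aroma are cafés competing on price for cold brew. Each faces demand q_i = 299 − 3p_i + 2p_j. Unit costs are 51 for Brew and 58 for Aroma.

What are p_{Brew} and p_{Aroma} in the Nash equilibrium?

Brew's profit: π = (p_{Brew} − 51)(299 − 3p_{Brew} + 2p_{Aroma}).
∂π/∂p_{Brew} = 452 − 6p_{Brew} + 2p_{Aroma} = 0 ⇒ p_{Brew} = 226/3 + (1/3)p_{Aroma}.
Similarly p_{Aroma} = 473/6 + (1/3)p_{Brew}.
Plugging p_{Aroma} into Brew's best response: p_{Brew} = 226/3 + (1/3)(473/6 + (1/3)p_{Brew}) ⇒ (8/9)p_{Brew} = 1829/18, so p_{Brew} = 114.3125.
Then p_{Aroma} = 473/6 + (1/3)·114.3125 = 116.9375.

114.3125, 116.9375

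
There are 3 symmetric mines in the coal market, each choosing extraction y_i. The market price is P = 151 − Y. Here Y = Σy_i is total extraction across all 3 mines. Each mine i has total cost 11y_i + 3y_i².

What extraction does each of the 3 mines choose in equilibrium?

14

A representative mine's profit is π_i = y_i(151 − Y) − 11y_i − 3y_i², with Y = y_i + Σ_{j≠i} y_j.
First-order condition: 140 − 8y_i − Σ_{j≠i} y_j = 0.
Imposing symmetry (y_j = y for all j) turns Σ_{j≠i} y_j into 2y, so 140 = 10y and y = 14.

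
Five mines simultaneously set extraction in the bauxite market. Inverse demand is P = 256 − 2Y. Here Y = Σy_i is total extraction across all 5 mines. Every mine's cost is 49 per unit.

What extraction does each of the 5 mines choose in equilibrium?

17.25

A representative mine's profit is π_i = y_i(256 − 2Y) − 49y_i, with Y = y_i + Σ_{j≠i} y_j.
First-order condition: 207 − 4y_i − 2Σ_{j≠i} y_j = 0.
In a symmetric equilibrium every mine chooses the same y, so Σ_{j≠i} y_j = 4y. The condition becomes 207 − 12y = 0, giving y = 207/12 = 17.25.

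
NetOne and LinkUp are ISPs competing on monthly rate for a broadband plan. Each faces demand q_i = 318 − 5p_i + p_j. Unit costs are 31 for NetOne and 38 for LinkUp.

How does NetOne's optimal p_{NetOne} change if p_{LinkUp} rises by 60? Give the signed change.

NetOne's profit: π = (p_{NetOne} − 31)(318 − 5p_{NetOne} + p_{LinkUp}).
∂π/∂p_{NetOne} = 473 − 10p_{NetOne} + p_{LinkUp} = 0 ⇒ p_{NetOne} = 47.3 + 0.1p_{LinkUp}.
The reaction-function slope is 0.1, so a 60-unit rise in p_{LinkUp} moves p_{NetOne} by 0.1 × 60 = 6. NetOne's best response rises — the actions are strategic complements.

6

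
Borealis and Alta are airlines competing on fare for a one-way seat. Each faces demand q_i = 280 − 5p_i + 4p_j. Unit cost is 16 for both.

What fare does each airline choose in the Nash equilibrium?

Borealis's profit: π = (p_{Borealis} − 16)(280 − 5p_{Borealis} + 4p_{Alta}).
∂π/∂p_{Borealis} = 360 − 10p_{Borealis} + 4p_{Alta} = 0 ⇒ p_{Borealis} = 36 + 0.4p_{Alta}.
The game is symmetric, so in equilibrium p_{Alta} = p_{Borealis}: the reaction function gives 0.6p_{Borealis} = 36, hence p_{Borealis} = 60.

60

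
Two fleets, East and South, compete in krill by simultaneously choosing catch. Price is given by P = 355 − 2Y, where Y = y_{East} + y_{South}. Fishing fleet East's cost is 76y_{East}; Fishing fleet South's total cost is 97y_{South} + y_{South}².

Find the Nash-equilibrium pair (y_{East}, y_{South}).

Fishing fleet East's profit: π = y_{East}(355 − 2(y_{East} + y_{South})) − 76y_{East}.
∂π/∂y_{East} = 279 − 4y_{East} − 2y_{South} = 0, so y_{East} = 69.75 − 0.5y_{South}.
For South: ∂π/∂y_{South} = 258 − 6y_{South} − 2y_{East} = 0 ⇒ y_{South} = 43 − (1/3)y_{East}.
Plugging y_{South} into East's best response: y_{East} = 69.75 − 0.5(43 − (1/3)y_{East}) ⇒ (5/6)y_{East} = 48.25, so y_{East} = 57.9.
Then y_{South} = 43 − (1/3)·57.9 = 23.7.

57.9, 23.7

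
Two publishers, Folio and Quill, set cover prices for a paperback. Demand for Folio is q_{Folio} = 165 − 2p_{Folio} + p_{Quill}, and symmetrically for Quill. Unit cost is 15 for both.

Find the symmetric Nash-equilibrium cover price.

65

Folio's profit: π = (p_{Folio} − 15)(165 − 2p_{Folio} + p_{Quill}).
∂π/∂p_{Folio} = 195 − 4p_{Folio} + p_{Quill} = 0 ⇒ p_{Folio} = 48.75 + 0.25p_{Quill}.
The game is symmetric, so in equilibrium p_{Quill} = p_{Folio}: the reaction function gives 0.75p_{Folio} = 48.75, hence p_{Folio} = 65.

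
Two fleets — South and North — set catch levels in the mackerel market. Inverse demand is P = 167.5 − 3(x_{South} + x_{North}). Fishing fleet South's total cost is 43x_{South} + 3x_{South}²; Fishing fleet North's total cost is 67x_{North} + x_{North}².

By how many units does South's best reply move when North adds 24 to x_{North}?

-6

Fishing fleet South's profit: π = x_{South}(167.5 − 3(x_{South} + x_{North})) − 43x_{South} − 3x_{South}².
∂π/∂x_{South} = 124.5 − 12x_{South} − 3x_{North} = 0, so x_{South} = 10.375 − 0.25x_{North}.
The reaction-function slope is −0.25, so a 24-unit rise in x_{North} moves x_{South} by −0.25 × 24 = −6. South's best response falls — the actions are strategic substitutes.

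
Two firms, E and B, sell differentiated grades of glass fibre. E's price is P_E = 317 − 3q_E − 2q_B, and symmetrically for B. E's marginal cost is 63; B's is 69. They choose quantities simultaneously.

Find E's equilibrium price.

Firm E's profit: π = q_E(317 − 3q_E − 2q_B) − 63q_E.
∂π/∂q_E = 254 − 6q_E − 2q_B = 0 ⇒ q_E = 127/3 − (1/3)q_B.
Similarly q_B = 124/3 − (1/3)q_E.
Plugging q_B into E's best response: q_E = 127/3 − (1/3)(124/3 − (1/3)q_E) ⇒ (8/9)q_E = 257/9, so q_E = 32.125.
Then q_B = 124/3 − (1/3)·32.125 = 30.625.
P_E = 317 − 3·32.125 − 2·30.625 = 159.375.

159.375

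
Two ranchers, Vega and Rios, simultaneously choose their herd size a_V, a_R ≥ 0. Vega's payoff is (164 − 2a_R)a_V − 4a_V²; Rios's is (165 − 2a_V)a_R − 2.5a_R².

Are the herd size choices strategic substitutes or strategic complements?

Expanding Vega's payoff: 164a_V − 2a_Ra_V − 4a_V².
∂π/∂a_V = 164 − 2a_R − 8a_V = 0, so a_V = 20.5 − 0.25a_R.
The best-response slope da_V/da_R = −0.25 < 0: the reaction function is downward-sloping, so the choices are strategic substitutes.

strategic substitutes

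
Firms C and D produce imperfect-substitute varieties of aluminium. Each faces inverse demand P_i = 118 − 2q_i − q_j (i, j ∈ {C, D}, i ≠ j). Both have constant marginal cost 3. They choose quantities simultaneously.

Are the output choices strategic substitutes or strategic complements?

strategic substitutes

Firm C's profit: π = q_C(118 − 2q_C − q_D) − 3q_C.
∂π/∂q_C = 115 − 4q_C − q_D = 0 ⇒ q_C = 28.75 − 0.25q_D.
The best-response slope dq_C/dq_D = −0.25 < 0: the reaction function is downward-sloping, so the choices are strategic substitutes.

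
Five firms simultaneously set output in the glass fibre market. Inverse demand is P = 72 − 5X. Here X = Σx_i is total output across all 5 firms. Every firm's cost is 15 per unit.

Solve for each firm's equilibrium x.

A representative firm's profit is π_i = x_i(72 − 5X) − 15x_i, with X = x_i + Σ_{j≠i} x_j.
First-order condition: 57 − 10x_i − 5Σ_{j≠i} x_j = 0.
Imposing symmetry (x_j = x for all j) turns Σ_{j≠i} x_j into 4x, so 57 = 30x and x = 1.9.

1.9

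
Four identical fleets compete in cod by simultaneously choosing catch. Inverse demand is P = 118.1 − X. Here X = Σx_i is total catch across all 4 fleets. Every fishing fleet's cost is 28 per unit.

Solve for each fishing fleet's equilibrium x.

A representative fishing fleet's profit is π_i = x_i(118.1 − X) − 28x_i, with X = x_i + Σ_{j≠i} x_j.
First-order condition: 90.1 − 2x_i − Σ_{j≠i} x_j = 0.
Imposing symmetry (x_j = x for all j) turns Σ_{j≠i} x_j into 3x, so 90.1 = 5x and x = 18.02.

18.02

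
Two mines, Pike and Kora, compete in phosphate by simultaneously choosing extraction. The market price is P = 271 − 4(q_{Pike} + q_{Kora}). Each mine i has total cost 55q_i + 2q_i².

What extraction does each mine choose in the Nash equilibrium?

13.5

Mine Pike's profit: π = q_{Pike}(271 − 4(q_{Pike} + q_{Kora})) − 55q_{Pike} − 2q_{Pike}².
∂π/∂q_{Pike} = 216 − 12q_{Pike} − 4q_{Kora} = 0, so q_{Pike} = 18 − (1/3)q_{Kora}.
By symmetry q_{Kora} = q_{Pike}; substituting into the reaction function, (4/3)q_{Pike} = 18 and q_{Pike} = 13.5.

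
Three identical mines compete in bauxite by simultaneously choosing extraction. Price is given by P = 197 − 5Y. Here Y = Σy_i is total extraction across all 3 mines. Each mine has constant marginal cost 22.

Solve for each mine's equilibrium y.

8.75

A representative mine's profit is π_i = y_i(197 − 5Y) − 22y_i, with Y = y_i + Σ_{j≠i} y_j.
First-order condition: 175 − 10y_i − 5Σ_{j≠i} y_j = 0.
Imposing symmetry (y_j = y for all j) turns Σ_{j≠i} y_j into 2y, so 175 = 20y and y = 8.75.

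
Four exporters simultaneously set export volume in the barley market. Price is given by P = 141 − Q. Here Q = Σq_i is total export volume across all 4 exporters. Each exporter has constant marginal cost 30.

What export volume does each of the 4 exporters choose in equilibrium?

A representative exporter's profit is π_i = q_i(141 − Q) − 30q_i, with Q = q_i + Σ_{j≠i} q_j.
First-order condition: 111 − 2q_i − Σ_{j≠i} q_j = 0.
In a symmetric equilibrium every exporter chooses the same q, so Σ_{j≠i} q_j = 3q. The condition becomes 111 − 5q = 0, giving q = 111/5 = 22.2.

22.2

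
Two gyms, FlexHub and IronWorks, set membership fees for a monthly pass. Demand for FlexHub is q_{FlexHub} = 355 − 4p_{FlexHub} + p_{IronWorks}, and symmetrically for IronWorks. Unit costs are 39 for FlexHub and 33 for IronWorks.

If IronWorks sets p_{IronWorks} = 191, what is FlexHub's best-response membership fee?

87.75

FlexHub's profit: π = (p_{FlexHub} − 39)(355 − 4p_{FlexHub} + p_{IronWorks}).
∂π/∂p_{FlexHub} = 511 − 8p_{FlexHub} + p_{IronWorks} = 0 ⇒ p_{FlexHub} = 63.875 + 0.125p_{IronWorks}.
At p_{IronWorks} = 191: p_{FlexHub} = 63.875 + 0.125·191 = 87.75.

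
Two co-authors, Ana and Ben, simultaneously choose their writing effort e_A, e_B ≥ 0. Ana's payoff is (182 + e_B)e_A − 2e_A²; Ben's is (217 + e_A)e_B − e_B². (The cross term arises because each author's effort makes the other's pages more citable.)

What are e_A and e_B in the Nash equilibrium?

Expanding Ana's payoff: 182e_A + e_Be_A − 2e_A².
∂π/∂e_A = 182 + e_B − 4e_A = 0, so e_A = 45.5 + 0.25e_B.
Likewise for Ben: e_B = 108.5 + 0.5e_A.
Solving the two reaction functions simultaneously: (1 − (0.25)(0.5))e_A = 45.5 + 0.25·108.5, so 0.875e_A = 72.625 and e_A = 83.
Then e_B = 108.5 + 0.5·83 = 150.

83, 150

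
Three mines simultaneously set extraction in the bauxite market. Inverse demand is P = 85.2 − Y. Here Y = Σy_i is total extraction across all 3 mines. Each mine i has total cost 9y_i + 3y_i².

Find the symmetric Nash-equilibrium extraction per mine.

7.62

A representative mine's profit is π_i = y_i(85.2 − Y) − 9y_i − 3y_i², with Y = y_i + Σ_{j≠i} y_j.
First-order condition: 76.2 − 8y_i − Σ_{j≠i} y_j = 0.
With identical mines, set every y_j = y: then 76.2 − 8y − 2y = 0, i.e. y = 76.2/10 = 7.62.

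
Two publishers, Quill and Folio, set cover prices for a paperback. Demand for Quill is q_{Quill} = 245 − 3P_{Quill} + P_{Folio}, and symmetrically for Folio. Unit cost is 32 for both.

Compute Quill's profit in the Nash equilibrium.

Quill's profit: π = (P_{Quill} − 32)(245 − 3P_{Quill} + P_{Folio}).
∂π/∂P_{Quill} = 341 − 6P_{Quill} + P_{Folio} = 0 ⇒ P_{Quill} = 341/6 + (1/6)P_{Folio}.
The game is symmetric, so in equilibrium P_{Folio} = P_{Quill}: the reaction function gives (5/6)P_{Quill} = 341/6, hence P_{Quill} = 68.2.
q_{Quill} = 245 − 3·68.2 + 68.2 = 108.6.
Profit = (68.2 − 32)·108.6 = 3931.32.

3931.32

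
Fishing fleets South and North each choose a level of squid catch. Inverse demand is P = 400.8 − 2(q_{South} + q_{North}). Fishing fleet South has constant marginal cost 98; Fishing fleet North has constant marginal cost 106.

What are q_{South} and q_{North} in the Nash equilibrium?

Fishing fleet South's profit: π = q_{South}(400.8 − 2(q_{South} + q_{North})) − 98q_{South}.
∂π/∂q_{South} = 302.8 − 4q_{South} − 2q_{North} = 0, so q_{South} = 75.7 − 0.5q_{North}.
By the same steps for North: q_{North} = 73.7 − 0.5q_{South}.
Substituting the second reaction function into the first: q_{South} = 75.7 − 0.5(73.7 − 0.5q_{South}), which gives 0.75q_{South} = 38.85 ⇒ q_{South} = 51.8.
Then q_{North} = 73.7 − 0.5·51.8 = 47.8.

51.8, 47.8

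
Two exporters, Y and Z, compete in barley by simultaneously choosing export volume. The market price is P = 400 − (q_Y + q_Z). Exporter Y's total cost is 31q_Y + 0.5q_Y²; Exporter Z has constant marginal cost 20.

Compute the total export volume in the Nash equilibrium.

Exporter Y's profit: π = q_Y(400 − (q_Y + q_Z)) − 31q_Y − 0.5q_Y².
∂π/∂q_Y = 369 − 3q_Y − q_Z = 0, so q_Y = 123 − (1/3)q_Z.
For Z: ∂π/∂q_Z = 380 − 2q_Z − q_Y = 0 ⇒ q_Z = 190 − 0.5q_Y.
Substituting the second reaction function into the first: q_Y = 123 − (1/3)(190 − 0.5q_Y), which gives (5/6)q_Y = 179/3 ⇒ q_Y = 71.6.
Then q_Z = 190 − 0.5·71.6 = 154.2.
Total export volume: 71.6 + 154.2 = 225.8.

225.8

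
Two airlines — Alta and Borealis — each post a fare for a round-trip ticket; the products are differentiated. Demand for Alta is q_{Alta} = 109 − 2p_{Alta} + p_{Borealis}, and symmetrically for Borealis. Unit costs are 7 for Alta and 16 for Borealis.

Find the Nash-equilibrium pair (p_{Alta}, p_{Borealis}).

42.2, 45.8

Alta's profit: π = (p_{Alta} − 7)(109 − 2p_{Alta} + p_{Borealis}).
∂π/∂p_{Alta} = 123 − 4p_{Alta} + p_{Borealis} = 0 ⇒ p_{Alta} = 30.75 + 0.25p_{Borealis}.
Similarly p_{Borealis} = 35.25 + 0.25p_{Alta}.
Plugging p_{Borealis} into Alta's best response: p_{Alta} = 30.75 + 0.25(35.25 + 0.25p_{Alta}) ⇒ 0.9375p_{Alta} = 39.5625, so p_{Alta} = 42.2.
Then p_{Borealis} = 35.25 + 0.25·42.2 = 45.8.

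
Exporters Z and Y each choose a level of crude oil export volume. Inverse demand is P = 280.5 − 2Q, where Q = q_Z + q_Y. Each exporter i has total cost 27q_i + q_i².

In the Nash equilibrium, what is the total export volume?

63.375

Exporter Z's profit: π = q_Z(280.5 − 2(q_Z + q_Y)) − 27q_Z − q_Z².
∂π/∂q_Z = 253.5 − 6q_Z − 2q_Y = 0, so q_Z = 42.25 − (1/3)q_Y.
The game is symmetric, so in equilibrium q_Y = q_Z: the reaction function gives (4/3)q_Z = 42.25, hence q_Z = 31.6875.
Total export volume: 31.6875 + 31.6875 = 63.375.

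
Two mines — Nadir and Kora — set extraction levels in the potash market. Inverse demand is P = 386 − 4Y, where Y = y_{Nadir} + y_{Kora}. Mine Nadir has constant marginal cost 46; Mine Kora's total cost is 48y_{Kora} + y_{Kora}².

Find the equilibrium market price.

174

Mine Nadir's profit: π = y_{Nadir}(386 − 4(y_{Nadir} + y_{Kora})) − 46y_{Nadir}.
∂π/∂y_{Nadir} = 340 − 8y_{Nadir} − 4y_{Kora} = 0, so y_{Nadir} = 42.5 − 0.5y_{Kora}.
For Kora: ∂π/∂y_{Kora} = 338 − 10y_{Kora} − 4y_{Nadir} = 0 ⇒ y_{Kora} = 33.8 − 0.4y_{Nadir}.
Plugging y_{Kora} into Nadir's best response: y_{Nadir} = 42.5 − 0.5(33.8 − 0.4y_{Nadir}) ⇒ 0.8y_{Nadir} = 25.6, so y_{Nadir} = 32.
Then y_{Kora} = 33.8 − 0.4·32 = 21.
Equilibrium price: P = 386 − 4·53 = 174.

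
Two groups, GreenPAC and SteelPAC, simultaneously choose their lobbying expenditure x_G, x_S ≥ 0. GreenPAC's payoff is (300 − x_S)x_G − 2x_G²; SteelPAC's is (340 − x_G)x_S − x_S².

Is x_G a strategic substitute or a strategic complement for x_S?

strategic substitutes

Expanding GreenPAC's payoff: 300x_G − x_Sx_G − 2x_G².
∂π/∂x_G = 300 − x_S − 4x_G = 0, so x_G = 75 − 0.25x_S.
The best-response slope dx_G/dx_S = −0.25 < 0: the reaction function is downward-sloping, so the choices are strategic substitutes.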